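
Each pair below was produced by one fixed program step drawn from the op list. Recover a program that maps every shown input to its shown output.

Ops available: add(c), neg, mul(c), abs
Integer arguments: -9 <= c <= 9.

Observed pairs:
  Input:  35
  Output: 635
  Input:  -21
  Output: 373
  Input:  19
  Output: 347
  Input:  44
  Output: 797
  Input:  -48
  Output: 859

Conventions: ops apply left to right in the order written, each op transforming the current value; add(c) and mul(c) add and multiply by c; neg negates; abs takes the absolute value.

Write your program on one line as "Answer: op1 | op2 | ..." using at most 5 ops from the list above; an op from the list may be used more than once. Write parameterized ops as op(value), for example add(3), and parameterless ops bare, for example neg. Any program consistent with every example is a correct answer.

neg | mul(-3) | mul(-6) | add(-5) | abs

Check, running the answer program on each example:
  35 -> -35 -> 105 -> -630 -> -635 -> 635
  -21 -> 21 -> -63 -> 378 -> 373 -> 373
  19 -> -19 -> 57 -> -342 -> -347 -> 347
  44 -> -44 -> 132 -> -792 -> -797 -> 797
  -48 -> 48 -> -144 -> 864 -> 859 -> 859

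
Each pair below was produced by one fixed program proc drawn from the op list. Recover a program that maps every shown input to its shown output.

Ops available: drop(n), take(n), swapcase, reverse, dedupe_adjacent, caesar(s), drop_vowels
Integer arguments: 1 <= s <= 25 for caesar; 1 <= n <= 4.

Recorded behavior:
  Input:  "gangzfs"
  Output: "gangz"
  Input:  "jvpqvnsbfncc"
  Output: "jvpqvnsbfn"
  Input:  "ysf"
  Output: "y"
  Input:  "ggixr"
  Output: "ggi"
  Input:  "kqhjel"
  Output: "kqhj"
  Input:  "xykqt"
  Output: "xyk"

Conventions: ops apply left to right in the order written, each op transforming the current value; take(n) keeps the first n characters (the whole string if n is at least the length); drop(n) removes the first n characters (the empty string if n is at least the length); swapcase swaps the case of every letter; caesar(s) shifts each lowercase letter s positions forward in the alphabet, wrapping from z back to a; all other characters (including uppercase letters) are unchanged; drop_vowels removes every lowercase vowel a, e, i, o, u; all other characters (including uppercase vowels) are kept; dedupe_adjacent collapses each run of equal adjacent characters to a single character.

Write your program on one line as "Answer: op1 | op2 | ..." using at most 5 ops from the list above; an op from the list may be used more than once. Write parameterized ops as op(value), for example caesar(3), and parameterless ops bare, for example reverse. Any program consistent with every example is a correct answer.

reverse | swapcase | drop(2) | swapcase | reverse

Check, running the answer program on each example:
  "gangzfs" -> "sfzgnag" -> "SFZGNAG" -> "ZGNAG" -> "zgnag" -> "gangz"
  "jvpqvnsbfncc" -> "ccnfbsnvqpvj" -> "CCNFBSNVQPVJ" -> "NFBSNVQPVJ" -> "nfbsnvqpvj" -> "jvpqvnsbfn"
  "ysf" -> "fsy" -> "FSY" -> "Y" -> "y" -> "y"
  "ggixr" -> "rxigg" -> "RXIGG" -> "IGG" -> "igg" -> "ggi"
  "kqhjel" -> "lejhqk" -> "LEJHQK" -> "JHQK" -> "jhqk" -> "kqhj"
  "xykqt" -> "tqkyx" -> "TQKYX" -> "KYX" -> "kyx" -> "xyk"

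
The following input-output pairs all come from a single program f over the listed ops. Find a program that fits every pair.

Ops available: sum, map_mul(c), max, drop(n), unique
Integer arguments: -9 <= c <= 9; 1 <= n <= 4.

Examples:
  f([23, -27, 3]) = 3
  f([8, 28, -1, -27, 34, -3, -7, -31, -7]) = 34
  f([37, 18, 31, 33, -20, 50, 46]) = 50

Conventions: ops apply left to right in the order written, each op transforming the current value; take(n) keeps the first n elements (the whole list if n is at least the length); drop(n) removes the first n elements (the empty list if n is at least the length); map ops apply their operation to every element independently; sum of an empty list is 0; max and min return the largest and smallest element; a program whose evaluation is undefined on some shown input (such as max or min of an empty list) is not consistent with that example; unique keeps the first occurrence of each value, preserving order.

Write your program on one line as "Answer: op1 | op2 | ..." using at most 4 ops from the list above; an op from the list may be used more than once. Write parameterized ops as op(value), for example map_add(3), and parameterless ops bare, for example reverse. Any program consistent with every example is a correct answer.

drop(2) | unique | max

Check, running the answer program on each example:
  [23, -27, 3] -> [3] -> [3] -> 3
  [8, 28, -1, -27, 34, -3, -7, -31, -7] -> [-1, -27, 34, -3, -7, -31, -7] -> [-1, -27, 34, -3, -7, -31] -> 34
  [37, 18, 31, 33, -20, 50, 46] -> [31, 33, -20, 50, 46] -> [31, 33, -20, 50, 46] -> 50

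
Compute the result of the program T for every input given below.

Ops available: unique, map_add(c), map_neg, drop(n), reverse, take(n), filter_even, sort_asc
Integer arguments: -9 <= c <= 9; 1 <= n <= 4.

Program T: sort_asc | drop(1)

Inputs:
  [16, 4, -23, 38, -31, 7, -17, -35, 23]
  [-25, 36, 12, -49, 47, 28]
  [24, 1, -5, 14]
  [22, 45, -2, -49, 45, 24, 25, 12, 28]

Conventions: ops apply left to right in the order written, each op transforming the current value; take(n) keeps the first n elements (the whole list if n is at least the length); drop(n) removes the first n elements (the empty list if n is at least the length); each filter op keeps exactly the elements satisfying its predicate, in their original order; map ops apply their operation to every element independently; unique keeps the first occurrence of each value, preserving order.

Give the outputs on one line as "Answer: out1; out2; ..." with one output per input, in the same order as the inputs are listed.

Execution, op by op:
  [16, 4, -23, 38, -31, 7, -17, -35, 23] -> [-35, -31, -23, -17, 4, 7, 16, 23, 38] -> [-31, -23, -17, 4, 7, 16, 23, 38]
  [-25, 36, 12, -49, 47, 28] -> [-49, -25, 12, 28, 36, 47] -> [-25, 12, 28, 36, 47]
  [24, 1, -5, 14] -> [-5, 1, 14, 24] -> [1, 14, 24]
  [22, 45, -2, -49, 45, 24, 25, 12, 28] -> [-49, -2, 12, 22, 24, 25, 28, 45, 45] -> [-2, 12, 22, 24, 25, 28, 45, 45]

[-31, -23, -17, 4, 7, 16, 23, 38]; [-25, 12, 28, 36, 47]; [1, 14, 24]; [-2, 12, 22, 24, 25, 28, 45, 45]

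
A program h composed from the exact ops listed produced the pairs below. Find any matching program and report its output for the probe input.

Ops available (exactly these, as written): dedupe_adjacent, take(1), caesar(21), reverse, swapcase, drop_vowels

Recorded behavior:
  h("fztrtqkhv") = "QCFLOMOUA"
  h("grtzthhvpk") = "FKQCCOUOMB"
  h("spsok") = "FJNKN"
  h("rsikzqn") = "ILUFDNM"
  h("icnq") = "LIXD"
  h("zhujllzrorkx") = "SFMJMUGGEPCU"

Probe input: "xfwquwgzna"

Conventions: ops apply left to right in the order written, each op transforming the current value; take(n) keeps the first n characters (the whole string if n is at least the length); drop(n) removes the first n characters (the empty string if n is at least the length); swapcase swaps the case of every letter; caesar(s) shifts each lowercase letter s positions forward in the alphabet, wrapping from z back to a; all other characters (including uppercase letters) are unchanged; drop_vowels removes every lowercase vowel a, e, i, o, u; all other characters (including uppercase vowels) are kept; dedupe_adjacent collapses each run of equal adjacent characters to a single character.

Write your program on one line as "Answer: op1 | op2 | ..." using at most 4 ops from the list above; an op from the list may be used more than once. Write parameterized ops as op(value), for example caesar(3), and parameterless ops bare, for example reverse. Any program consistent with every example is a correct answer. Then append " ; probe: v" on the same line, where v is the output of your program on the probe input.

caesar(21) | reverse | swapcase ; probe: "VIUBRPLRAS"

Check, running the answer program on each example:
  "fztrtqkhv" -> "auomolfcq" -> "qcflomoua" -> "QCFLOMOUA"
  "grtzthhvpk" -> "bmouoccqkf" -> "fkqccouomb" -> "FKQCCOUOMB"
  "spsok" -> "nknjf" -> "fjnkn" -> "FJNKN"
  "rsikzqn" -> "mndfuli" -> "ilufdnm" -> "ILUFDNM"
  "icnq" -> "dxil" -> "lixd" -> "LIXD"
  "zhujllzrorkx" -> "ucpeggumjmfs" -> "sfmjmuggepcu" -> "SFMJMUGGEPCU"
  probe: "xfwquwgzna" -> "sarlprbuiv" -> "viubrplras" -> "VIUBRPLRAS"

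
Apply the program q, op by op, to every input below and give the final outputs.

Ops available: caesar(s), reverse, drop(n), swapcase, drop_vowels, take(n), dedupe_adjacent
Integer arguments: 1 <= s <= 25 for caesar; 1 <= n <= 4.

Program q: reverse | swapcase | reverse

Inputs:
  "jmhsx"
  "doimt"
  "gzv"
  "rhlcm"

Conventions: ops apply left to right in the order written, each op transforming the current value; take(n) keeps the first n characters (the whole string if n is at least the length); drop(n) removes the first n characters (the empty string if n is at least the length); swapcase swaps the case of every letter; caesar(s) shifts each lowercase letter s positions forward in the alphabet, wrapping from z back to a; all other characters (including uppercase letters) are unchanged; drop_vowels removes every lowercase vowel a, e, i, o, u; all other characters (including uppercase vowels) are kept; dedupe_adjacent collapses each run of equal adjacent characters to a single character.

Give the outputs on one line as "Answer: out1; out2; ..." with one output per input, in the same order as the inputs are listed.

"JMHSX"; "DOIMT"; "GZV"; "RHLCM"

Execution, op by op:
  "jmhsx" -> "xshmj" -> "XSHMJ" -> "JMHSX"
  "doimt" -> "tmiod" -> "TMIOD" -> "DOIMT"
  "gzv" -> "vzg" -> "VZG" -> "GZV"
  "rhlcm" -> "mclhr" -> "MCLHR" -> "RHLCM"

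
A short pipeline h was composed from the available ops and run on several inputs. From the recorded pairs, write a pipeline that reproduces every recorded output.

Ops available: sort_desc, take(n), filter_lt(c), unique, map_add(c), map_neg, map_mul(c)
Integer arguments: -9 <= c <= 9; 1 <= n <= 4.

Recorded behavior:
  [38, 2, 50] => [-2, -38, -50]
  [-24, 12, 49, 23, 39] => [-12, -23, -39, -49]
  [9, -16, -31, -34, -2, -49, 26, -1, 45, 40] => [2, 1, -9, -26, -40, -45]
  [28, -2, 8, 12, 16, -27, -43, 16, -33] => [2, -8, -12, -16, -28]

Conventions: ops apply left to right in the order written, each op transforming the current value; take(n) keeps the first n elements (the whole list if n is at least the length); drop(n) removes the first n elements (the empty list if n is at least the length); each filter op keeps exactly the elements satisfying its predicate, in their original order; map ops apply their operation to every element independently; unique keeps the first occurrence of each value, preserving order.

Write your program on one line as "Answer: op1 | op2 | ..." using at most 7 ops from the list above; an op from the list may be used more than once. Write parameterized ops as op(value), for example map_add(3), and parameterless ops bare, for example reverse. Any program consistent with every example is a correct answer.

map_add(7) | unique | map_neg | filter_lt(-4) | sort_desc | map_add(7)

Check, running the answer program on each example:
  [38, 2, 50] -> [45, 9, 57] -> [45, 9, 57] -> [-45, -9, -57] -> [-45, -9, -57] -> [-9, -45, -57] -> [-2, -38, -50]
  [-24, 12, 49, 23, 39] -> [-17, 19, 56, 30, 46] -> [-17, 19, 56, 30, 46] -> [17, -19, -56, -30, -46] -> [-19, -56, -30, -46] -> [-19, -30, -46, -56] -> [-12, -23, -39, -49]
  [9, -16, -31, -34, -2, -49, 26, -1, 45, 40] -> [16, -9, -24, -27, 5, -42, 33, 6, 52, 47] -> [16, -9, -24, -27, 5, -42, 33, 6, 52, 47] -> [-16, 9, 24, 27, -5, 42, -33, -6, -52, -47] -> [-16, -5, -33, -6, -52, -47] -> [-5, -6, -16, -33, -47, -52] -> [2, 1, -9, -26, -40, -45]
  [28, -2, 8, 12, 16, -27, -43, 16, -33] -> [35, 5, 15, 19, 23, -20, -36, 23, -26] -> [35, 5, 15, 19, 23, -20, -36, -26] -> [-35, -5, -15, -19, -23, 20, 36, 26] -> [-35, -5, -15, -19, -23] -> [-5, -15, -19, -23, -35] -> [2, -8, -12, -16, -28]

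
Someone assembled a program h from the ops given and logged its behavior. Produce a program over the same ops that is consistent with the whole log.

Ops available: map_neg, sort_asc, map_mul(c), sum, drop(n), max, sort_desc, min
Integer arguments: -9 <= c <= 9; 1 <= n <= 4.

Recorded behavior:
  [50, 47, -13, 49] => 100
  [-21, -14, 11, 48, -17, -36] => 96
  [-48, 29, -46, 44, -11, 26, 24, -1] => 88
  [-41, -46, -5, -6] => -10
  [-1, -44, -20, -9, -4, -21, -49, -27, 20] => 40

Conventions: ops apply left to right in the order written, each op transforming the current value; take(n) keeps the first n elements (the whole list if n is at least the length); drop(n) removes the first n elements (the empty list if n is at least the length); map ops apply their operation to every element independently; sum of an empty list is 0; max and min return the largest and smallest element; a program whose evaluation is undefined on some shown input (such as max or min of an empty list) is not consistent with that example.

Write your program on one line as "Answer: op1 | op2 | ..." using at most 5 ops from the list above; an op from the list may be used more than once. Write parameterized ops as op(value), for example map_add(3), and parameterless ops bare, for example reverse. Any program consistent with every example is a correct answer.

map_mul(-2) | sort_desc | map_neg | max

Check, running the answer program on each example:
  [50, 47, -13, 49] -> [-100, -94, 26, -98] -> [26, -94, -98, -100] -> [-26, 94, 98, 100] -> 100
  [-21, -14, 11, 48, -17, -36] -> [42, 28, -22, -96, 34, 72] -> [72, 42, 34, 28, -22, -96] -> [-72, -42, -34, -28, 22, 96] -> 96
  [-48, 29, -46, 44, -11, 26, 24, -1] -> [96, -58, 92, -88, 22, -52, -48, 2] -> [96, 92, 22, 2, -48, -52, -58, -88] -> [-96, -92, -22, -2, 48, 52, 58, 88] -> 88
  [-41, -46, -5, -6] -> [82, 92, 10, 12] -> [92, 82, 12, 10] -> [-92, -82, -12, -10] -> -10
  [-1, -44, -20, -9, -4, -21, -49, -27, 20] -> [2, 88, 40, 18, 8, 42, 98, 54, -40] -> [98, 88, 54, 42, 40, 18, 8, 2, -40] -> [-98, -88, -54, -42, -40, -18, -8, -2, 40] -> 40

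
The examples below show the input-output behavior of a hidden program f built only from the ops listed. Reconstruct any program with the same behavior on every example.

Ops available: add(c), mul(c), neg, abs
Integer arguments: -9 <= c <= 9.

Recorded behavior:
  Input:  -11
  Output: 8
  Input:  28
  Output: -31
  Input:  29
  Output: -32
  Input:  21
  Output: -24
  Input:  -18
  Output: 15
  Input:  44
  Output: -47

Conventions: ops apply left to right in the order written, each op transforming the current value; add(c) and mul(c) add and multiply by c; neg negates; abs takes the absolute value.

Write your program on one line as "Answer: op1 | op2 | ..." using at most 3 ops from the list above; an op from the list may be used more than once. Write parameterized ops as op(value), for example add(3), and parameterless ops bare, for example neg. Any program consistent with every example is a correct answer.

neg | add(-1) | add(-2)

Check, running the answer program on each example:
  -11 -> 11 -> 10 -> 8
  28 -> -28 -> -29 -> -31
  29 -> -29 -> -30 -> -32
  21 -> -21 -> -22 -> -24
  -18 -> 18 -> 17 -> 15
  44 -> -44 -> -45 -> -47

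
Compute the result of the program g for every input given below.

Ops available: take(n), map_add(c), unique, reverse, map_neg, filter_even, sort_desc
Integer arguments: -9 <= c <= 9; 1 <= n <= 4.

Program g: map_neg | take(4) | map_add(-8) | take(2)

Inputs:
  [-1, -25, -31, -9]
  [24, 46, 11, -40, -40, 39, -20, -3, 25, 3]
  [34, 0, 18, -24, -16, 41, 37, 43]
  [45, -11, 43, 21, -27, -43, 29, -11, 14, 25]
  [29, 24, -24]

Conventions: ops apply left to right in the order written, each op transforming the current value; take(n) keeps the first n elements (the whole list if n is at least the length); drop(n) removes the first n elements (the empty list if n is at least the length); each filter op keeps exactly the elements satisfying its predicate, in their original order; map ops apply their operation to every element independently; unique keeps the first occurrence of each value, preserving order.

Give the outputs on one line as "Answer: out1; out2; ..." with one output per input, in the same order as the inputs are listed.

[-7, 17]; [-32, -54]; [-42, -8]; [-53, 3]; [-37, -32]

Execution, op by op:
  [-1, -25, -31, -9] -> [1, 25, 31, 9] -> [1, 25, 31, 9] -> [-7, 17, 23, 1] -> [-7, 17]
  [24, 46, 11, -40, -40, 39, -20, -3, 25, 3] -> [-24, -46, -11, 40, 40, -39, 20, 3, -25, -3] -> [-24, -46, -11, 40] -> [-32, -54, -19, 32] -> [-32, -54]
  [34, 0, 18, -24, -16, 41, 37, 43] -> [-34, 0, -18, 24, 16, -41, -37, -43] -> [-34, 0, -18, 24] -> [-42, -8, -26, 16] -> [-42, -8]
  [45, -11, 43, 21, -27, -43, 29, -11, 14, 25] -> [-45, 11, -43, -21, 27, 43, -29, 11, -14, -25] -> [-45, 11, -43, -21] -> [-53, 3, -51, -29] -> [-53, 3]
  [29, 24, -24] -> [-29, -24, 24] -> [-29, -24, 24] -> [-37, -32, 16] -> [-37, -32]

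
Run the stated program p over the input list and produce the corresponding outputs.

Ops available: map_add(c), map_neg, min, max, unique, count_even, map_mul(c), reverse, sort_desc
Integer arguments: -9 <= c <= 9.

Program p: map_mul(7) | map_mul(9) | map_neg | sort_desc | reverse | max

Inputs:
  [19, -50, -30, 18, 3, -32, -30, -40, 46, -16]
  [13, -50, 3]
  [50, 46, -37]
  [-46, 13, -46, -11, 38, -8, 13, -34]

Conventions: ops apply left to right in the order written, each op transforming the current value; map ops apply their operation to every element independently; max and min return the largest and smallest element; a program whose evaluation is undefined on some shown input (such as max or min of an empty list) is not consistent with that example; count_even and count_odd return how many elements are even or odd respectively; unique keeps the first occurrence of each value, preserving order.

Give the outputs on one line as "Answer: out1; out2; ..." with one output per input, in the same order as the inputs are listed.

3150; 3150; 2331; 2898

Execution, op by op:
  [19, -50, -30, 18, 3, -32, -30, -40, 46, -16] -> [133, -350, -210, 126, 21, -224, -210, -280, 322, -112] -> [1197, -3150, -1890, 1134, 189, -2016, -1890, -2520, 2898, -1008] -> [-1197, 3150, 1890, -1134, -189, 2016, 1890, 2520, -2898, 1008] -> [3150, 2520, 2016, 1890, 1890, 1008, -189, -1134, -1197, -2898] -> [-2898, -1197, -1134, -189, 1008, 1890, 1890, 2016, 2520, 3150] -> 3150
  [13, -50, 3] -> [91, -350, 21] -> [819, -3150, 189] -> [-819, 3150, -189] -> [3150, -189, -819] -> [-819, -189, 3150] -> 3150
  [50, 46, -37] -> [350, 322, -259] -> [3150, 2898, -2331] -> [-3150, -2898, 2331] -> [2331, -2898, -3150] -> [-3150, -2898, 2331] -> 2331
  [-46, 13, -46, -11, 38, -8, 13, -34] -> [-322, 91, -322, -77, 266, -56, 91, -238] -> [-2898, 819, -2898, -693, 2394, -504, 819, -2142] -> [2898, -819, 2898, 693, -2394, 504, -819, 2142] -> [2898, 2898, 2142, 693, 504, -819, -819, -2394] -> [-2394, -819, -819, 504, 693, 2142, 2898, 2898] -> 2898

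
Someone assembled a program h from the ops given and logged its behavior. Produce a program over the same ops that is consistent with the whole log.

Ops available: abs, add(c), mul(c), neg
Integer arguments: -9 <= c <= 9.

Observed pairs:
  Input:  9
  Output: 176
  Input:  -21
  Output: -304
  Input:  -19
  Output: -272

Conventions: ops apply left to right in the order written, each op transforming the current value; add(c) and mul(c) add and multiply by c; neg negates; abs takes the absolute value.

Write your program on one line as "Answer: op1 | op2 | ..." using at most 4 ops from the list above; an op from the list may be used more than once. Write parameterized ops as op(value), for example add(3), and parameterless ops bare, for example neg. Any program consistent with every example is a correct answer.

neg | mul(2) | add(-4) | mul(-8)

Check, running the answer program on each example:
  9 -> -9 -> -18 -> -22 -> 176
  -21 -> 21 -> 42 -> 38 -> -304
  -19 -> 19 -> 38 -> 34 -> -272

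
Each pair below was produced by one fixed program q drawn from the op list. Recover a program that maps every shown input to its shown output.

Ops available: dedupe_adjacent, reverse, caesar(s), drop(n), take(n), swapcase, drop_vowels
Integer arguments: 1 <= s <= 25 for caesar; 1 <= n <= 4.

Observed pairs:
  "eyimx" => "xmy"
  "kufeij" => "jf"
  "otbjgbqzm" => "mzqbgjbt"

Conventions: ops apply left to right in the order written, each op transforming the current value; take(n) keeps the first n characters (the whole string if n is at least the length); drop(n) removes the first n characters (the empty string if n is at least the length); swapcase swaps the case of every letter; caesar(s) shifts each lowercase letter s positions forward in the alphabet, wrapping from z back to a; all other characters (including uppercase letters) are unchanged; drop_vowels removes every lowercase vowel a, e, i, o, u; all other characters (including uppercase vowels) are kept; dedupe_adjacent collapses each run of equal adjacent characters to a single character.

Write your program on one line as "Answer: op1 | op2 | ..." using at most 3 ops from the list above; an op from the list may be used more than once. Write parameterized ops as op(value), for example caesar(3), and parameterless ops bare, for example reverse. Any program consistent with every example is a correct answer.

drop(1) | drop_vowels | reverse

Check, running the answer program on each example:
  "eyimx" -> "yimx" -> "ymx" -> "xmy"
  "kufeij" -> "ufeij" -> "fj" -> "jf"
  "otbjgbqzm" -> "tbjgbqzm" -> "tbjgbqzm" -> "mzqbgjbt"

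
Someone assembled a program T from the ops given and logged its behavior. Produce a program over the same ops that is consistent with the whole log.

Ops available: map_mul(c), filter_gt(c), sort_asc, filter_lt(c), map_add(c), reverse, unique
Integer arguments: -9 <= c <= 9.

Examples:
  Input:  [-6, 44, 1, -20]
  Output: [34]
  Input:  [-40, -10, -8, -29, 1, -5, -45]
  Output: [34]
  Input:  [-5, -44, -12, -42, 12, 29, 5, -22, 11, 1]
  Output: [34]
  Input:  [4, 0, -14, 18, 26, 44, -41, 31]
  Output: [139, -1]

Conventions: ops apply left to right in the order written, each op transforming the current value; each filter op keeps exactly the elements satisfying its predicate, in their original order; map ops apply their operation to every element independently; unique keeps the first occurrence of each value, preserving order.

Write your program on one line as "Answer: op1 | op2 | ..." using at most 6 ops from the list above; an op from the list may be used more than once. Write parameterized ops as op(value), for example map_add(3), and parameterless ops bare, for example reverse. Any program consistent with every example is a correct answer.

filter_lt(5) | map_mul(7) | map_mul(5) | map_add(-1) | filter_gt(-6)

Check, running the answer program on each example:
  [-6, 44, 1, -20] -> [-6, 1, -20] -> [-42, 7, -140] -> [-210, 35, -700] -> [-211, 34, -701] -> [34]
  [-40, -10, -8, -29, 1, -5, -45] -> [-40, -10, -8, -29, 1, -5, -45] -> [-280, -70, -56, -203, 7, -35, -315] -> [-1400, -350, -280, -1015, 35, -175, -1575] -> [-1401, -351, -281, -1016, 34, -176, -1576] -> [34]
  [-5, -44, -12, -42, 12, 29, 5, -22, 11, 1] -> [-5, -44, -12, -42, -22, 1] -> [-35, -308, -84, -294, -154, 7] -> [-175, -1540, -420, -1470, -770, 35] -> [-176, -1541, -421, -1471, -771, 34] -> [34]
  [4, 0, -14, 18, 26, 44, -41, 31] -> [4, 0, -14, -41] -> [28, 0, -98, -287] -> [140, 0, -490, -1435] -> [139, -1, -491, -1436] -> [139, -1]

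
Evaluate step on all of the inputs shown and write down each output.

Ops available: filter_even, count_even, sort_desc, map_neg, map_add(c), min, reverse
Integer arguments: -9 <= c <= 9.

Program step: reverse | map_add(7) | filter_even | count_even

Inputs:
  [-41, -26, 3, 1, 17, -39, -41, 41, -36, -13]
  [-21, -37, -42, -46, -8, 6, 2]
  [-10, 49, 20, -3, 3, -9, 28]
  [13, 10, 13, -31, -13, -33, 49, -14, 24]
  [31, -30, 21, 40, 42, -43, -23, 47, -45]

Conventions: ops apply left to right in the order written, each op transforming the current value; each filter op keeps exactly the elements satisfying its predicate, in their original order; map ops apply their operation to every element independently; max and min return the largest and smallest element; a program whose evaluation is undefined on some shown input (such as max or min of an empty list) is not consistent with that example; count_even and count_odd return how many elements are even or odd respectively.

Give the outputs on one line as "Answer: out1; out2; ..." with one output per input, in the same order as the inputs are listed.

Execution, op by op:
  [-41, -26, 3, 1, 17, -39, -41, 41, -36, -13] -> [-13, -36, 41, -41, -39, 17, 1, 3, -26, -41] -> [-6, -29, 48, -34, -32, 24, 8, 10, -19, -34] -> [-6, 48, -34, -32, 24, 8, 10, -34] -> 8
  [-21, -37, -42, -46, -8, 6, 2] -> [2, 6, -8, -46, -42, -37, -21] -> [9, 13, -1, -39, -35, -30, -14] -> [-30, -14] -> 2
  [-10, 49, 20, -3, 3, -9, 28] -> [28, -9, 3, -3, 20, 49, -10] -> [35, -2, 10, 4, 27, 56, -3] -> [-2, 10, 4, 56] -> 4
  [13, 10, 13, -31, -13, -33, 49, -14, 24] -> [24, -14, 49, -33, -13, -31, 13, 10, 13] -> [31, -7, 56, -26, -6, -24, 20, 17, 20] -> [56, -26, -6, -24, 20, 20] -> 6
  [31, -30, 21, 40, 42, -43, -23, 47, -45] -> [-45, 47, -23, -43, 42, 40, 21, -30, 31] -> [-38, 54, -16, -36, 49, 47, 28, -23, 38] -> [-38, 54, -16, -36, 28, 38] -> 6

8; 2; 4; 6; 6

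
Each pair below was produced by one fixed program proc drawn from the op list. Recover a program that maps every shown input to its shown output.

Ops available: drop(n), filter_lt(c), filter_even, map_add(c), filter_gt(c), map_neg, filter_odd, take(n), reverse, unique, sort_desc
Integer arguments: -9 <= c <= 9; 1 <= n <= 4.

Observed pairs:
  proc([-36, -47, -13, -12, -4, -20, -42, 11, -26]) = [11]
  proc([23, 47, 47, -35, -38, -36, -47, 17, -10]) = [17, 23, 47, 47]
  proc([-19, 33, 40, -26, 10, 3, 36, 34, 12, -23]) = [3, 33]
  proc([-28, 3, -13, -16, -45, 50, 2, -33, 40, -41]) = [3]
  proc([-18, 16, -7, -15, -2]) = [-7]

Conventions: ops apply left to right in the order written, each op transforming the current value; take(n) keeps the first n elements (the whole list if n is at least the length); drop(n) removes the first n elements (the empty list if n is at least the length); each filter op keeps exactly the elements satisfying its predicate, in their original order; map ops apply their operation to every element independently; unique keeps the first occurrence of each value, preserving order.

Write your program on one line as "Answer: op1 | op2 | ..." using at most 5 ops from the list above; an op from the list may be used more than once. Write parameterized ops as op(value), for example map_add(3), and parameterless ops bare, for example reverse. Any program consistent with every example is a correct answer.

sort_desc | reverse | filter_gt(-9) | filter_odd

Check, running the answer program on each example:
  [-36, -47, -13, -12, -4, -20, -42, 11, -26] -> [11, -4, -12, -13, -20, -26, -36, -42, -47] -> [-47, -42, -36, -26, -20, -13, -12, -4, 11] -> [-4, 11] -> [11]
  [23, 47, 47, -35, -38, -36, -47, 17, -10] -> [47, 47, 23, 17, -10, -35, -36, -38, -47] -> [-47, -38, -36, -35, -10, 17, 23, 47, 47] -> [17, 23, 47, 47] -> [17, 23, 47, 47]
  [-19, 33, 40, -26, 10, 3, 36, 34, 12, -23] -> [40, 36, 34, 33, 12, 10, 3, -19, -23, -26] -> [-26, -23, -19, 3, 10, 12, 33, 34, 36, 40] -> [3, 10, 12, 33, 34, 36, 40] -> [3, 33]
  [-28, 3, -13, -16, -45, 50, 2, -33, 40, -41] -> [50, 40, 3, 2, -13, -16, -28, -33, -41, -45] -> [-45, -41, -33, -28, -16, -13, 2, 3, 40, 50] -> [2, 3, 40, 50] -> [3]
  [-18, 16, -7, -15, -2] -> [16, -2, -7, -15, -18] -> [-18, -15, -7, -2, 16] -> [-7, -2, 16] -> [-7]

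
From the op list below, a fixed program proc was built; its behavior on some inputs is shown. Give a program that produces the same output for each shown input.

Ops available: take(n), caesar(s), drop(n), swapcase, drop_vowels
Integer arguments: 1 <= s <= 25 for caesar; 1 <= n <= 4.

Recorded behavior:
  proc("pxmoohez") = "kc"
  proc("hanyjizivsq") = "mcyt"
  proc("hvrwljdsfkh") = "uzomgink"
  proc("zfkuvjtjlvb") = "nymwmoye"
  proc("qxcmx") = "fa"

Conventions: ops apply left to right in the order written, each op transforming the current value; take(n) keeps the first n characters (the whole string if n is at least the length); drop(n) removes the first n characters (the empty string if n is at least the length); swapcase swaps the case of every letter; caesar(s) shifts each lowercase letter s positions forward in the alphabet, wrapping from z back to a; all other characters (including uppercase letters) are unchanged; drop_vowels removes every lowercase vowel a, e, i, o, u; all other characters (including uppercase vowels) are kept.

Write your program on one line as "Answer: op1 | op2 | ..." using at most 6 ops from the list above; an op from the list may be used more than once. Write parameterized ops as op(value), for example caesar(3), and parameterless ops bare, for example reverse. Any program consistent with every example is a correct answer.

drop_vowels | drop(1) | caesar(22) | drop(1) | drop_vowels | caesar(7)

Check, running the answer program on each example:
  "pxmoohez" -> "pxmhz" -> "xmhz" -> "tidv" -> "idv" -> "dv" -> "kc"
  "hanyjizivsq" -> "hnyjzvsq" -> "nyjzvsq" -> "jufvrom" -> "ufvrom" -> "fvrm" -> "mcyt"
  "hvrwljdsfkh" -> "hvrwljdsfkh" -> "vrwljdsfkh" -> "rnshfzobgd" -> "nshfzobgd" -> "nshfzbgd" -> "uzomgink"
  "zfkuvjtjlvb" -> "zfkvjtjlvb" -> "fkvjtjlvb" -> "bgrfpfhrx" -> "grfpfhrx" -> "grfpfhrx" -> "nymwmoye"
  "qxcmx" -> "qxcmx" -> "xcmx" -> "tyit" -> "yit" -> "yt" -> "fa"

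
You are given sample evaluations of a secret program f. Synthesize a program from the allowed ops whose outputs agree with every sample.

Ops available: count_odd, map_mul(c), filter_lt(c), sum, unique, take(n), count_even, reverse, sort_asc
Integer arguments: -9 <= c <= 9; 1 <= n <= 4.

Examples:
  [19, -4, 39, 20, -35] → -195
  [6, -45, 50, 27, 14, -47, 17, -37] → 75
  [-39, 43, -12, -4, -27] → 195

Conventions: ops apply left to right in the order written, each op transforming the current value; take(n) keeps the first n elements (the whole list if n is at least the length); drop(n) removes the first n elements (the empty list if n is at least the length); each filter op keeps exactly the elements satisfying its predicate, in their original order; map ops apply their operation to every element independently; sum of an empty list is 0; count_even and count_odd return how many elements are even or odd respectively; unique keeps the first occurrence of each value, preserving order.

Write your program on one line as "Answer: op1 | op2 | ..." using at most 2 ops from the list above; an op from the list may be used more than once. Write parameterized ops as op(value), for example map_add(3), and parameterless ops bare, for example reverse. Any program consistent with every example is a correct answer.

map_mul(-5) | sum

Check, running the answer program on each example:
  [19, -4, 39, 20, -35] -> [-95, 20, -195, -100, 175] -> -195
  [6, -45, 50, 27, 14, -47, 17, -37] -> [-30, 225, -250, -135, -70, 235, -85, 185] -> 75
  [-39, 43, -12, -4, -27] -> [195, -215, 60, 20, 135] -> 195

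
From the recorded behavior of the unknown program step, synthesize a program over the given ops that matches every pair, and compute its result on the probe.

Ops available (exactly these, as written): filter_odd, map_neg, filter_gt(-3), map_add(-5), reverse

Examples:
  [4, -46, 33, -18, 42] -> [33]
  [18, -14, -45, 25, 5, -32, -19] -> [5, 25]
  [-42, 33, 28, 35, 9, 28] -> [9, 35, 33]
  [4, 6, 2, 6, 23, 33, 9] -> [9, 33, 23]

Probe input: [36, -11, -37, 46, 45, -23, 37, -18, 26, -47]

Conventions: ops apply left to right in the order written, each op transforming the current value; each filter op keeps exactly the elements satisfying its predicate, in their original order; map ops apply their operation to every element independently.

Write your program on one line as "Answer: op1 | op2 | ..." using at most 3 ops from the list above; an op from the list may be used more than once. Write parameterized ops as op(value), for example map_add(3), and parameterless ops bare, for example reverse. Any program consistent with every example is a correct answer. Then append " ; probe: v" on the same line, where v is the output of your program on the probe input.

reverse | filter_gt(-3) | filter_odd ; probe: [37, 45]

Check, running the answer program on each example:
  [4, -46, 33, -18, 42] -> [42, -18, 33, -46, 4] -> [42, 33, 4] -> [33]
  [18, -14, -45, 25, 5, -32, -19] -> [-19, -32, 5, 25, -45, -14, 18] -> [5, 25, 18] -> [5, 25]
  [-42, 33, 28, 35, 9, 28] -> [28, 9, 35, 28, 33, -42] -> [28, 9, 35, 28, 33] -> [9, 35, 33]
  [4, 6, 2, 6, 23, 33, 9] -> [9, 33, 23, 6, 2, 6, 4] -> [9, 33, 23, 6, 2, 6, 4] -> [9, 33, 23]
  probe: [36, -11, -37, 46, 45, -23, 37, -18, 26, -47] -> [-47, 26, -18, 37, -23, 45, 46, -37, -11, 36] -> [26, 37, 45, 46, 36] -> [37, 45]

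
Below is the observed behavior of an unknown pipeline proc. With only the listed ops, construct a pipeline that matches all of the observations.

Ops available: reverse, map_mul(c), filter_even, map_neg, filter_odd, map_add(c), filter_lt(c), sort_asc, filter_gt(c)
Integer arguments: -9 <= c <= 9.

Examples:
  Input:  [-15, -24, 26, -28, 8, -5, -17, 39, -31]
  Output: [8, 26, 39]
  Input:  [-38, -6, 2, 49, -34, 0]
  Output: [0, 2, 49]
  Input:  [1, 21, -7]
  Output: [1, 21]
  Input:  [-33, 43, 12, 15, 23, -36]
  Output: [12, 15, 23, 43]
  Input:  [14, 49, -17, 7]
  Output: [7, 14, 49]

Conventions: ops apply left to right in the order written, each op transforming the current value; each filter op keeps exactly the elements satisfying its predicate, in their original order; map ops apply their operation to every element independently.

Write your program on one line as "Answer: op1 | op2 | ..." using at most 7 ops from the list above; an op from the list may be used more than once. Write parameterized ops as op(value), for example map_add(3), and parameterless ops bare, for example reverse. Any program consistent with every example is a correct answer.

sort_asc | map_neg | filter_lt(2) | sort_asc | map_neg | reverse

Check, running the answer program on each example:
  [-15, -24, 26, -28, 8, -5, -17, 39, -31] -> [-31, -28, -24, -17, -15, -5, 8, 26, 39] -> [31, 28, 24, 17, 15, 5, -8, -26, -39] -> [-8, -26, -39] -> [-39, -26, -8] -> [39, 26, 8] -> [8, 26, 39]
  [-38, -6, 2, 49, -34, 0] -> [-38, -34, -6, 0, 2, 49] -> [38, 34, 6, 0, -2, -49] -> [0, -2, -49] -> [-49, -2, 0] -> [49, 2, 0] -> [0, 2, 49]
  [1, 21, -7] -> [-7, 1, 21] -> [7, -1, -21] -> [-1, -21] -> [-21, -1] -> [21, 1] -> [1, 21]
  [-33, 43, 12, 15, 23, -36] -> [-36, -33, 12, 15, 23, 43] -> [36, 33, -12, -15, -23, -43] -> [-12, -15, -23, -43] -> [-43, -23, -15, -12] -> [43, 23, 15, 12] -> [12, 15, 23, 43]
  [14, 49, -17, 7] -> [-17, 7, 14, 49] -> [17, -7, -14, -49] -> [-7, -14, -49] -> [-49, -14, -7] -> [49, 14, 7] -> [7, 14, 49]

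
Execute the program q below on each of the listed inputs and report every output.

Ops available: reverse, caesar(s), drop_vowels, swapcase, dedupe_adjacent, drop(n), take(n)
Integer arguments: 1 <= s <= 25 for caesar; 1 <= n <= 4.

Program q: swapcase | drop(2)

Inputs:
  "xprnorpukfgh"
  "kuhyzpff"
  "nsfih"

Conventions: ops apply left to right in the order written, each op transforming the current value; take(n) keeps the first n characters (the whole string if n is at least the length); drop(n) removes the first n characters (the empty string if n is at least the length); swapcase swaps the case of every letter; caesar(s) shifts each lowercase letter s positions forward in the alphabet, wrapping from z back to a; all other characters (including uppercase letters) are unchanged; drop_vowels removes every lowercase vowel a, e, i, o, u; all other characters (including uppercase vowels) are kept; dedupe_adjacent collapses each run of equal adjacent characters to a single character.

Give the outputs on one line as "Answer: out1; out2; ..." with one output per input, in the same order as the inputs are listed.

"RNORPUKFGH"; "HYZPFF"; "FIH"

Execution, op by op:
  "xprnorpukfgh" -> "XPRNORPUKFGH" -> "RNORPUKFGH"
  "kuhyzpff" -> "KUHYZPFF" -> "HYZPFF"
  "nsfih" -> "NSFIH" -> "FIH"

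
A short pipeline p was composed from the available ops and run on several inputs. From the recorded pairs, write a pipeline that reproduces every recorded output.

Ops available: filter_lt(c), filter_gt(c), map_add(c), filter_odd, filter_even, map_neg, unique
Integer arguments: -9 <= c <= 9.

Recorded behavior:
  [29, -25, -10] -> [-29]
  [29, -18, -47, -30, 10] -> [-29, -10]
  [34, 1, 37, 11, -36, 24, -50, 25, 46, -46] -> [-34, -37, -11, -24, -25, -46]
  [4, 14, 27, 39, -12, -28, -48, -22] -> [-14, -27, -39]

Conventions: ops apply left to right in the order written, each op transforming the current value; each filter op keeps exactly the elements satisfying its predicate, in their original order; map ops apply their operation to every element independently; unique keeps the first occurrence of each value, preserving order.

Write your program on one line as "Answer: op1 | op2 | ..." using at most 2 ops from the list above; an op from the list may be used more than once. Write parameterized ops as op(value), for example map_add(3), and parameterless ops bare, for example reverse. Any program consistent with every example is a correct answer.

filter_gt(6) | map_neg

Check, running the answer program on each example:
  [29, -25, -10] -> [29] -> [-29]
  [29, -18, -47, -30, 10] -> [29, 10] -> [-29, -10]
  [34, 1, 37, 11, -36, 24, -50, 25, 46, -46] -> [34, 37, 11, 24, 25, 46] -> [-34, -37, -11, -24, -25, -46]
  [4, 14, 27, 39, -12, -28, -48, -22] -> [14, 27, 39] -> [-14, -27, -39]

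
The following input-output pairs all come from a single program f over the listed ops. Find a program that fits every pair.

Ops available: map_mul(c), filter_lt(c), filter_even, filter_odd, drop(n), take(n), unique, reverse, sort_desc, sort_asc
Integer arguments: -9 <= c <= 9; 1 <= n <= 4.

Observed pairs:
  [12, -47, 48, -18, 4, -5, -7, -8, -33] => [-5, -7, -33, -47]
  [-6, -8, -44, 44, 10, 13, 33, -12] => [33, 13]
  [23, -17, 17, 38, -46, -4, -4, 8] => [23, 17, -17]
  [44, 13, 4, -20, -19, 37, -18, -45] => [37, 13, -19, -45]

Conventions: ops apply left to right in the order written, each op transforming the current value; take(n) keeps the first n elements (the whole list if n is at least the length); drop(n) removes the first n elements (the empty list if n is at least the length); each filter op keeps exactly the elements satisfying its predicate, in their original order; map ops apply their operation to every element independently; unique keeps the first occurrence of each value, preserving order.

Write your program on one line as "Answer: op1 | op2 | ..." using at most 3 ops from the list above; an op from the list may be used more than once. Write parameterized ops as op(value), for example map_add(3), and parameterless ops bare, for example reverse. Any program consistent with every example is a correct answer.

sort_desc | filter_odd

Check, running the answer program on each example:
  [12, -47, 48, -18, 4, -5, -7, -8, -33] -> [48, 12, 4, -5, -7, -8, -18, -33, -47] -> [-5, -7, -33, -47]
  [-6, -8, -44, 44, 10, 13, 33, -12] -> [44, 33, 13, 10, -6, -8, -12, -44] -> [33, 13]
  [23, -17, 17, 38, -46, -4, -4, 8] -> [38, 23, 17, 8, -4, -4, -17, -46] -> [23, 17, -17]
  [44, 13, 4, -20, -19, 37, -18, -45] -> [44, 37, 13, 4, -18, -19, -20, -45] -> [37, 13, -19, -45]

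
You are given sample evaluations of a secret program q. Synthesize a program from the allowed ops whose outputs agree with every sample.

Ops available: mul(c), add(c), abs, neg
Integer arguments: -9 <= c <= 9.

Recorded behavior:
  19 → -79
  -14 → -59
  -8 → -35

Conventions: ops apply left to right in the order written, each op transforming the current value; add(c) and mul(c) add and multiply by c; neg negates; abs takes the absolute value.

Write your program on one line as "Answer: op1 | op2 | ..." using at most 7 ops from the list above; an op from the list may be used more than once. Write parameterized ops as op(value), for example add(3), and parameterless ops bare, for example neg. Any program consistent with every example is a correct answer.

abs | add(-1) | neg | mul(-4) | neg | add(-7)

Check, running the answer program on each example:
  19 -> 19 -> 18 -> -18 -> 72 -> -72 -> -79
  -14 -> 14 -> 13 -> -13 -> 52 -> -52 -> -59
  -8 -> 8 -> 7 -> -7 -> 28 -> -28 -> -35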